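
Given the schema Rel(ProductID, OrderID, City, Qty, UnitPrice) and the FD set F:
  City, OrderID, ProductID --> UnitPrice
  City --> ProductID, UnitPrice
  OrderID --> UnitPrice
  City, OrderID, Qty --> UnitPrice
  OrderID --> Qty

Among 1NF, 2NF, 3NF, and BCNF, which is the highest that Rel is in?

Candidate key: {City, OrderID}. Prime attributes: {City, OrderID}.
For City --> ProductID, UnitPrice we have {City}⁺ = {City, ProductID, UnitPrice}; {City} is not a superkey, so BCNF fails.
Because {ProductID, UnitPrice} are non-prime and the left side of City --> ProductID, UnitPrice is not a superkey, the relation is not in 3NF.
{City} is a proper subset of the key {City, OrderID}, and {City}⁺ contains the non-prime attributes {ProductID, UnitPrice} — a partial dependency, so 2NF is violated.

1NF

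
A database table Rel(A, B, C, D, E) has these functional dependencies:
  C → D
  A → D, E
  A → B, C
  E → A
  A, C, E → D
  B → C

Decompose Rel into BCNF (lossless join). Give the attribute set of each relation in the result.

{A, B, E}; {B, C}; {C, D}

Candidate keys of the original relation: {A}, {E}.
Within {A, B, C, D, E}: {C}⁺ ∩ {A, B, C, D, E} = {C, D}, not the whole set, so C → D violates BCNF; decompose into {C, D} and {A, B, C, E}.
{C, D} has no BCNF violation.
Within {A, B, C, E}: {B}⁺ ∩ {A, B, C, E} = {B, C}, not the whole set, so B → C violates BCNF; decompose into {B, C} and {A, B, E}.
{B, C} has no BCNF violation.
{A, B, E} has no BCNF violation.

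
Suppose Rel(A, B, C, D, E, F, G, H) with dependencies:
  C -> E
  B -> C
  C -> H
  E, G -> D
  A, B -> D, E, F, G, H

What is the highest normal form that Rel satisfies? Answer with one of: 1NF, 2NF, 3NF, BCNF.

Candidate key: {A, B}. Prime attributes: {A, B}.
C -> E breaks BCNF: {C}⁺ = {C, E, H}, so {C} is not a superkey.
C -> E determines the non-prime attribute {E} from a non-superkey — 3NF is violated.
{B} is a proper subset of the key {A, B}, and {B}⁺ contains the non-prime attributes {C, E, H} — a partial dependency, so 2NF is violated.

1NF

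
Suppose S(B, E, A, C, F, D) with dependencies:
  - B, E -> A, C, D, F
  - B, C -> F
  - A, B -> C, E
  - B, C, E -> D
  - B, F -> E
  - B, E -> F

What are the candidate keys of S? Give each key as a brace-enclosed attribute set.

{A, B}, {B, C}, {B, E}, {B, F}

{B} never appears on the right of any FD, so every key must include it.
{A, B}⁺ = {A, B, C, D, E, F} — all of the relation — so {A, B} is a candidate key.
{B, C}⁺ = {A, B, C, D, E, F} — all of the relation — so {B, C} is a candidate key.
{B, E}⁺ = {A, B, C, D, E, F} — all of the relation — so {B, E} is a candidate key.
{B, F}⁺ = {A, B, C, D, E, F} — all of the relation — so {B, F} is a candidate key.
No proper subset of any of these is a key, and no other minimal superkey exists.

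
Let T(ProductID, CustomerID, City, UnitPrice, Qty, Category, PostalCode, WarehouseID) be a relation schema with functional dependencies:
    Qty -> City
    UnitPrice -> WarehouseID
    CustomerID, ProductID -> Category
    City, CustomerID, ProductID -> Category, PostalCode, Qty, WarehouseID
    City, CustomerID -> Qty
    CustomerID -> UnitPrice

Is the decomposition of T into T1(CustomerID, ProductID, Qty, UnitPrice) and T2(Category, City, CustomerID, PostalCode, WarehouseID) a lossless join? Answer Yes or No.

The shared attributes are {CustomerID} and {CustomerID}⁺ = {CustomerID, UnitPrice, WarehouseID}.
The closure covers neither T1 nor T2 entirely; the join is not lossless.

No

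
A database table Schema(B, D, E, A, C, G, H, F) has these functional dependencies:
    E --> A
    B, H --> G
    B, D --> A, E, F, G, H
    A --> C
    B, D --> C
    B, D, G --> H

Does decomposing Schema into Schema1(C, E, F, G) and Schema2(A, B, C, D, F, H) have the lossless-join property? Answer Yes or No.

The shared attributes are {C, F} and {C, F}⁺ = {C, F}.
Schema1 ⊄ {C, F} and Schema2 ⊄ {C, F}, so the split is lossy.

No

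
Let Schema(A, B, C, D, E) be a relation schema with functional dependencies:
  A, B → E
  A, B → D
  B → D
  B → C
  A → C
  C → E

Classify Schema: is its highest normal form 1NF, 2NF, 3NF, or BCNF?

1NF

Candidate key: {A, B}. Prime attributes: {A, B}.
For B → D we have {B}⁺ = {B, C, D, E}; {B} is not a superkey, so BCNF fails.
B → D determines the non-prime attribute {D} from a non-superkey — 3NF is violated.
Since {A} ⊂ {A, B} and {A}⁺ ⊇ {C, E} with {C, E} non-prime, there is a partial dependency; 2NF fails.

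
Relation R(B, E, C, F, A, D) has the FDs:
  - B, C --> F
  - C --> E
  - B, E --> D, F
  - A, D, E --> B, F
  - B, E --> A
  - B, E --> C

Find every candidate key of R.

Closure of {B, C} is {A, B, C, D, E, F}, the whole schema; {B, C} is a candidate key.
Closure of {B, E} is {A, B, C, D, E, F}, the whole schema; {B, E} is a candidate key.
Closure of {A, C, D} is {A, B, C, D, E, F}, the whole schema; {A, C, D} is a candidate key.
Closure of {A, D, E} is {A, B, C, D, E, F}, the whole schema; {A, D, E} is a candidate key.
No proper subset of any of these is a key, and no other minimal superkey exists.

{A, C, D}, {A, D, E}, {B, C}, {B, E}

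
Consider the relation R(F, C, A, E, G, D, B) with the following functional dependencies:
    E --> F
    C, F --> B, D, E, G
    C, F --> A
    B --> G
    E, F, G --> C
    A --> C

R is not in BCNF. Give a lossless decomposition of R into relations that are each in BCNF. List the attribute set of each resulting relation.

Candidate keys of the original relation: {A, E}, {A, F}, {B, E}, {C, E}, {C, F}, {E, G}.
{A, B, C, D, E, F, G}: {E} determines {E, F} here but is not a superkey — split on E --> F, giving {E, F} and {A, B, C, D, E, G}.
{E, F} has no BCNF violation.
{A, B, C, D, E, G}: {B} determines {B, G} here but is not a superkey — split on B --> G, giving {B, G} and {A, B, C, D, E}.
{B, G} has no BCNF violation.
{A, B, C, D, E}: {A} determines {A, C} here but is not a superkey — split on A --> C, giving {A, C} and {A, B, D, E}.
{A, C} has no BCNF violation.
{A, B, D, E} has no BCNF violation.

{A, B, D, E}; {A, C}; {B, G}; {E, F}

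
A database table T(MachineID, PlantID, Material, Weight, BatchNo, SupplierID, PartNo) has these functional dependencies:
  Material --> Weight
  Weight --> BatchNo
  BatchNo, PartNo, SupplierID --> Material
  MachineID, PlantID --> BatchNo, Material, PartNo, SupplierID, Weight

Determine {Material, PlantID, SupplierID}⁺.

{BatchNo, Material, PlantID, SupplierID, Weight}

Start with {Material, PlantID, SupplierID}.
Material --> Weight applies; add {Weight} → now {Material, PlantID, SupplierID, Weight}.
Weight --> BatchNo applies; add {BatchNo} → now {BatchNo, Material, PlantID, SupplierID, Weight}.
No further FD applies.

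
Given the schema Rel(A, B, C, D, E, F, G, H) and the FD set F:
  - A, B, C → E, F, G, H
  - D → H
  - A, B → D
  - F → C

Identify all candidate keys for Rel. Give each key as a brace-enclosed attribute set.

No FD produces {A, B}, so they must be in every candidate key.
{A, B, C} is a candidate key since {A, B, C}⁺ = {A, B, C, D, E, F, G, H} covers every attribute.
{A, B, F} is a candidate key since {A, B, F}⁺ = {A, B, C, D, E, F, G, H} covers every attribute.
These are minimal and exhaustive — every other superkey contains one of them.

{A, B, C}, {A, B, F}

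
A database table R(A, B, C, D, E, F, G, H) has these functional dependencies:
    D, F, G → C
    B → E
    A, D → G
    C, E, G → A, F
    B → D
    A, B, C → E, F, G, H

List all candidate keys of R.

{A, B, C}, {A, B, F}, {B, C, G}, {B, F, G}

No FD produces {B}, so it must be in every candidate key.
{A, B, C} is a candidate key since {A, B, C}⁺ = {A, B, C, D, E, F, G, H} covers every attribute.
{A, B, F} is a candidate key since {A, B, F}⁺ = {A, B, C, D, E, F, G, H} covers every attribute.
{B, C, G} is a candidate key since {B, C, G}⁺ = {A, B, C, D, E, F, G, H} covers every attribute.
{B, F, G} is a candidate key since {B, F, G}⁺ = {A, B, C, D, E, F, G, H} covers every attribute.
No proper subset of any of these is a key, and no other minimal superkey exists.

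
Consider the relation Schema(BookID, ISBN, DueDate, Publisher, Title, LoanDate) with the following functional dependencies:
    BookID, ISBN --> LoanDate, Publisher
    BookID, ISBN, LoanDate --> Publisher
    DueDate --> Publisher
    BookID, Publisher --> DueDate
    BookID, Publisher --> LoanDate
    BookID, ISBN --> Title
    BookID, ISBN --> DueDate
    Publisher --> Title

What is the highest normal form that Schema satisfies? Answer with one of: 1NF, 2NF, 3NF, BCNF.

Candidate key: {BookID, ISBN}. Prime attributes: {BookID, ISBN}.
DueDate --> Publisher breaks BCNF: {DueDate}⁺ = {DueDate, Publisher, Title}, so {DueDate} is not a superkey.
DueDate --> Publisher determines the non-prime attribute {Publisher} from a non-superkey — 3NF is violated.
No non-prime attribute depends on a proper subset of any candidate key, so 2NF holds.

2NF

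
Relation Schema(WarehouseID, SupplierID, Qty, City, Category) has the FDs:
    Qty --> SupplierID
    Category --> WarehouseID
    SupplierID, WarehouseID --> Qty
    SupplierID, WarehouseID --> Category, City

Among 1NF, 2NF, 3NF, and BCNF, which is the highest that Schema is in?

Candidate keys: {Category, Qty}, {Category, SupplierID}, {Qty, WarehouseID}, {SupplierID, WarehouseID}. Prime attributes: {Category, Qty, SupplierID, WarehouseID}.
Qty --> SupplierID breaks BCNF: {Qty}⁺ = {Qty, SupplierID}, so {Qty} is not a superkey.
Since {SupplierID} ⊆ prime attributes and every other non-superkey FD also has a prime right side, the schema is in 3NF.

3NF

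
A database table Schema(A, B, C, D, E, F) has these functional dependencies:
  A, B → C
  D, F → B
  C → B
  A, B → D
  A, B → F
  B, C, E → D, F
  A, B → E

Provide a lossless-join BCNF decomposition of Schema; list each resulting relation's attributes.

Candidate keys of the original relation: {A, B}, {A, C}, {A, D, F}.
Within {A, B, C, D, E, F}: {D, F}⁺ ∩ {A, B, C, D, E, F} = {B, D, F}, not the whole set, so D, F → B violates BCNF; decompose into {B, D, F} and {A, C, D, E, F}.
{B, D, F} has no BCNF violation.
Within {A, C, D, E, F}: {C, E}⁺ ∩ {A, C, D, E, F} = {C, D, E, F}, not the whole set, so C, E → D, F violates BCNF; decompose into {C, D, E, F} and {A, C, E}.
{C, D, E, F} has no BCNF violation.
{A, C, E} has no BCNF violation.

{A, C, E}; {B, D, F}; {C, D, E, F}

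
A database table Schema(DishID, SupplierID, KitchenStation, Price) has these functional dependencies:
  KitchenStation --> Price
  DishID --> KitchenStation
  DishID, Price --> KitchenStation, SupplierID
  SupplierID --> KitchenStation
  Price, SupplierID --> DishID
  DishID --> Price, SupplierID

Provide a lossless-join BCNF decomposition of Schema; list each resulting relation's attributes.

{DishID, KitchenStation, SupplierID}; {KitchenStation, Price}

Candidate keys of the original relation: {DishID}, {SupplierID}.
In {DishID, KitchenStation, Price, SupplierID}, {KitchenStation} is not a superkey ({KitchenStation}⁺ restricted to this set is {KitchenStation, Price}), so split on KitchenStation --> Price into {KitchenStation, Price} and {DishID, KitchenStation, SupplierID}.
{KitchenStation, Price} has no BCNF violation.
{DishID, KitchenStation, SupplierID} has no BCNF violation.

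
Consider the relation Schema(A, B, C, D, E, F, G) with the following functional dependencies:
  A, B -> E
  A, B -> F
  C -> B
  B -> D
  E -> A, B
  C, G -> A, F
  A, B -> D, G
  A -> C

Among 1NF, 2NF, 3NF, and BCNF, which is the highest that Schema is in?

1NF

Candidate keys: {A}, {C, G}, {E}. Prime attributes: {A, C, E, G}.
C -> B: {C}⁺ = {B, C, D}, which is not all of the attributes, so the left side is not a superkey — BCNF is violated.
C -> B has non-prime {B} on the right and a non-superkey on the left, so 3NF fails.
{C} is a proper subset of the key {C, G}, and {C}⁺ contains the non-prime attributes {B, D} — a partial dependency, so 2NF is violated.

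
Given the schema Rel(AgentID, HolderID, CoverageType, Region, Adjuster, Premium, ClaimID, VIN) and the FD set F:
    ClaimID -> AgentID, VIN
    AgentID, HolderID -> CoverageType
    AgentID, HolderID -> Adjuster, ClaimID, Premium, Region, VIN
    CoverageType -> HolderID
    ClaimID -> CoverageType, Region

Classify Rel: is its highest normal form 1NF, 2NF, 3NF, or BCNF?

Candidate keys: {AgentID, CoverageType}, {AgentID, HolderID}, {ClaimID}. Prime attributes: {AgentID, ClaimID, CoverageType, HolderID}.
CoverageType -> HolderID breaks BCNF: {CoverageType}⁺ = {CoverageType, HolderID}, so {CoverageType} is not a superkey.
Since {HolderID} ⊆ prime attributes and every other non-superkey FD also has a prime right side, the schema is in 3NF.

3NF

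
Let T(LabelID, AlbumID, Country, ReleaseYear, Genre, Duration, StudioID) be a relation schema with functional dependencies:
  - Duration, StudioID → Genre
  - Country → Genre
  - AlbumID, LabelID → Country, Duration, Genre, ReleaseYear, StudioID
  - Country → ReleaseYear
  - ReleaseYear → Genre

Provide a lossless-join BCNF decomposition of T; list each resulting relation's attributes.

{AlbumID, Country, Duration, LabelID, StudioID}; {Country, ReleaseYear}; {Duration, Genre, StudioID}

Candidate key of the original relation: {AlbumID, LabelID}.
Within {AlbumID, Country, Duration, Genre, LabelID, ReleaseYear, StudioID}: {Duration, StudioID}⁺ ∩ {AlbumID, Country, Duration, Genre, LabelID, ReleaseYear, StudioID} = {Duration, Genre, StudioID}, not the whole set, so Duration, StudioID → Genre violates BCNF; decompose into {Duration, Genre, StudioID} and {AlbumID, Country, Duration, LabelID, ReleaseYear, StudioID}.
{Duration, Genre, StudioID}: every determinant is a superkey — BCNF.
Within {AlbumID, Country, Duration, LabelID, ReleaseYear, StudioID}: {Country}⁺ ∩ {AlbumID, Country, Duration, LabelID, ReleaseYear, StudioID} = {Country, ReleaseYear}, not the whole set, so Country → ReleaseYear violates BCNF; decompose into {Country, ReleaseYear} and {AlbumID, Country, Duration, LabelID, StudioID}.
{Country, ReleaseYear}: every determinant is a superkey — BCNF.
{AlbumID, Country, Duration, LabelID, StudioID}: every determinant is a superkey — BCNF.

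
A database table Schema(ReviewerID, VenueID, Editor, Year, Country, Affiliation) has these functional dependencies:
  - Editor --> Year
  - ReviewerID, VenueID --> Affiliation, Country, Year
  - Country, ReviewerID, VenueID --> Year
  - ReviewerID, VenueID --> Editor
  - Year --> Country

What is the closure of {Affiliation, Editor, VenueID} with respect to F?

Start with {Affiliation, Editor, VenueID}.
Editor --> Year applies; add {Year} → now {Affiliation, Editor, VenueID, Year}.
Year --> Country applies; add {Country} → now {Affiliation, Country, Editor, VenueID, Year}.
No further FD applies.

{Affiliation, Country, Editor, VenueID, Year}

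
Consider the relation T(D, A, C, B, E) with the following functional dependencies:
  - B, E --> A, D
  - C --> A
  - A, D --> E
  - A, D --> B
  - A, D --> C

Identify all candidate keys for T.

{A, D}, {B, E}, {C, D}

{A, D}⁺ = {A, B, C, D, E} — all of the relation — so {A, D} is a candidate key.
{B, E}⁺ = {A, B, C, D, E} — all of the relation — so {B, E} is a candidate key.
{C, D}⁺ = {A, B, C, D, E} — all of the relation — so {C, D} is a candidate key.
Any other superkey properly contains one of these, so there are no further candidate keys.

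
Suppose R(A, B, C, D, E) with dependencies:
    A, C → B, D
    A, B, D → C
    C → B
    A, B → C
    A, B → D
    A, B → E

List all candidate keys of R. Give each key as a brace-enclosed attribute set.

{A, B}, {A, C}

{A} never appears on the right of any FD, so every key must include it.
{A, B}⁺ = {A, B, C, D, E} — all of the relation — so {A, B} is a candidate key.
{A, C}⁺ = {A, B, C, D, E} — all of the relation — so {A, C} is a candidate key.
No proper subset of any of these is a key, and no other minimal superkey exists.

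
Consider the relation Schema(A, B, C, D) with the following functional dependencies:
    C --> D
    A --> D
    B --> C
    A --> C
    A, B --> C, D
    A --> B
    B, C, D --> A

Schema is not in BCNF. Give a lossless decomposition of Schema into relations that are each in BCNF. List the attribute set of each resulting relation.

{A, B, C}; {C, D}

Candidate keys of the original relation: {A}, {B}.
Within {A, B, C, D}: {C}⁺ ∩ {A, B, C, D} = {C, D}, not the whole set, so C --> D violates BCNF; decompose into {C, D} and {A, B, C}.
{C, D} has no BCNF violation.
{A, B, C} has no BCNF violation.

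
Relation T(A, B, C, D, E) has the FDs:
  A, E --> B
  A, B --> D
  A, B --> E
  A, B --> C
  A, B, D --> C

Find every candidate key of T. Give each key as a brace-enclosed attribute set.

{A} never appears on the right of any FD, so every key must include it.
{A, B}⁺ = {A, B, C, D, E} — all of the relation — so {A, B} is a candidate key.
{A, E}⁺ = {A, B, C, D, E} — all of the relation — so {A, E} is a candidate key.
No proper subset of any of these is a key, and no other minimal superkey exists.

{A, B}, {A, E}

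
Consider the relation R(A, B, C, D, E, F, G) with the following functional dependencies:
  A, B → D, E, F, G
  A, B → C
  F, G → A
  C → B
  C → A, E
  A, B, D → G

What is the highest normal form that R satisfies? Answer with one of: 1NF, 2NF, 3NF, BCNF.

Candidate keys: {A, B}, {B, F, G}, {C}. Prime attributes: {A, B, C, F, G}.
F, G → A: {F, G}⁺ = {A, F, G}, which is not all of the attributes, so the left side is not a superkey — BCNF is violated.
But every attribute on its right side ({A}) is prime, and the same holds for every other non-superkey FD, so 3NF still holds.

3NF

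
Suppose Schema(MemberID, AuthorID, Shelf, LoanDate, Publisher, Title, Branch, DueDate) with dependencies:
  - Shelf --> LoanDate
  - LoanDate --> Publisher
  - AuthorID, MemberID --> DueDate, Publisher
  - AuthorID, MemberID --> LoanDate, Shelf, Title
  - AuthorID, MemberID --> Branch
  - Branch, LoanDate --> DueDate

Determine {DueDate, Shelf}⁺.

{DueDate, LoanDate, Publisher, Shelf}

Start with {DueDate, Shelf}.
Shelf --> LoanDate applies; add {LoanDate} → now {DueDate, LoanDate, Shelf}.
LoanDate --> Publisher applies; add {Publisher} → now {DueDate, LoanDate, Publisher, Shelf}.
No further FD applies.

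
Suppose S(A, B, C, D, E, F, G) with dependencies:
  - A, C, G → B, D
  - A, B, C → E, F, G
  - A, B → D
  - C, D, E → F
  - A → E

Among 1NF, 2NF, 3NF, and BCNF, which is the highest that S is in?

Candidate keys: {A, B, C}, {A, C, G}. Prime attributes: {A, B, C, G}.
A, B → D breaks BCNF: {A, B}⁺ = {A, B, D, E}, so {A, B} is not a superkey.
Because {D} is non-prime and the left side of A, B → D is not a superkey, the relation is not in 3NF.
The proper key subset {A} of {A, B, C} determines non-prime {E}, so the relation is not even in 2NF.

1NF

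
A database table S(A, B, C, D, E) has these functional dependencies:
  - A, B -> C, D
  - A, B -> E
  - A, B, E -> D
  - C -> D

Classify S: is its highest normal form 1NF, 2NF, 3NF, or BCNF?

Candidate key: {A, B}. Prime attributes: {A, B}.
C -> D: {C}⁺ = {C, D}, which is not all of the attributes, so the left side is not a superkey — BCNF is violated.
Because {D} is non-prime and the left side of C -> D is not a superkey, the relation is not in 3NF.
Checking every proper subset of each key, none determines a non-prime attribute — 2NF is satisfied.

2NF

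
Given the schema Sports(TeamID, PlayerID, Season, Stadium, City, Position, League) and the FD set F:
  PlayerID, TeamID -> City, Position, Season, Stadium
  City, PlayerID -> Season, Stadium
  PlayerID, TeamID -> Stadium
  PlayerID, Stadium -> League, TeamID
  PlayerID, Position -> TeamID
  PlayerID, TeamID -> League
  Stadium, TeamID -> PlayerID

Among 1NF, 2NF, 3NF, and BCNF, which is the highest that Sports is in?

BCNF

Candidate keys: {City, PlayerID}, {PlayerID, Position}, {PlayerID, Stadium}, {PlayerID, TeamID}, {Stadium, TeamID}. Prime attributes: {City, PlayerID, Position, Stadium, TeamID}.
Each dependency's left side is a superkey — BCNF holds.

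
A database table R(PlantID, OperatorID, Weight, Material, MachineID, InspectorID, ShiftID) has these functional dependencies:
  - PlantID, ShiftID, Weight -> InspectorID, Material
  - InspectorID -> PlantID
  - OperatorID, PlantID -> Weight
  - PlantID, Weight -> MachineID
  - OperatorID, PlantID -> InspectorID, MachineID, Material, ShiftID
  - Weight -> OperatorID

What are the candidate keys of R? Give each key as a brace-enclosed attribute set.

{InspectorID, OperatorID}, {InspectorID, Weight}, {OperatorID, PlantID}, {PlantID, Weight}

{InspectorID, OperatorID}⁺ = {InspectorID, MachineID, Material, OperatorID, PlantID, ShiftID, Weight} — all of the relation — so {InspectorID, OperatorID} is a candidate key.
{InspectorID, Weight}⁺ = {InspectorID, MachineID, Material, OperatorID, PlantID, ShiftID, Weight} — all of the relation — so {InspectorID, Weight} is a candidate key.
{OperatorID, PlantID}⁺ = {InspectorID, MachineID, Material, OperatorID, PlantID, ShiftID, Weight} — all of the relation — so {OperatorID, PlantID} is a candidate key.
{PlantID, Weight}⁺ = {InspectorID, MachineID, Material, OperatorID, PlantID, ShiftID, Weight} — all of the relation — so {PlantID, Weight} is a candidate key.
These are minimal and exhaustive — every other superkey contains one of them.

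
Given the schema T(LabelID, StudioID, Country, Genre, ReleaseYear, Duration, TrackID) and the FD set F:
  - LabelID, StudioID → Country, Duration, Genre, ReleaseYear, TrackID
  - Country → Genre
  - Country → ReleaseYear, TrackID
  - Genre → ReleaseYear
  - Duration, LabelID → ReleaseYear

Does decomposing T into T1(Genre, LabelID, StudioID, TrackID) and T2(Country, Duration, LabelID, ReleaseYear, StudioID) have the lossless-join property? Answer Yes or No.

Common attributes: {LabelID, StudioID}; their closure is {Country, Duration, Genre, LabelID, ReleaseYear, StudioID, TrackID}.
This includes all of T1, so the common attributes are a superkey of T1 — the join is lossless.

Yes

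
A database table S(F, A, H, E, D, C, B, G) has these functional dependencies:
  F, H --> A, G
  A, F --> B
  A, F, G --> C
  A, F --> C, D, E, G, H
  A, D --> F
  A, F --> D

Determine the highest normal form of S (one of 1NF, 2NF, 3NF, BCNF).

BCNF

Candidate keys: {A, D}, {A, F}, {F, H}. Prime attributes: {A, D, F, H}.
The left-hand side of every FD is a superkey, so BCNF is satisfied.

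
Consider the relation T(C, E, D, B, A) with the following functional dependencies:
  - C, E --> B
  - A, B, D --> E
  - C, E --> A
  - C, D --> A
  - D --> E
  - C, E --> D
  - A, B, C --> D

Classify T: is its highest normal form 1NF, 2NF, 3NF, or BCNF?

3NF

Candidate keys: {A, B, C}, {C, D}, {C, E}. Prime attributes: {A, B, C, D, E}.
A, B, D --> E: {A, B, D}⁺ = {A, B, D, E}, which is not all of the attributes, so the left side is not a superkey — BCNF is violated.
Since {E} ⊆ prime attributes and every other non-superkey FD also has a prime right side, the schema is in 3NF.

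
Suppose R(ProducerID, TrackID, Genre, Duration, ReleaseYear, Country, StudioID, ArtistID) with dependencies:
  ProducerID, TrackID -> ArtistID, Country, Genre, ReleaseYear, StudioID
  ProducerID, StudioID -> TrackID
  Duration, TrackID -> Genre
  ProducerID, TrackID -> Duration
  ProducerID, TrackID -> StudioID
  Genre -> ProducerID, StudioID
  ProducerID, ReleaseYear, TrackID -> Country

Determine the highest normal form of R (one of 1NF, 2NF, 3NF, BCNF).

BCNF

Candidate keys: {Duration, TrackID}, {Genre}, {ProducerID, StudioID}, {ProducerID, TrackID}. Prime attributes: {Duration, Genre, ProducerID, StudioID, TrackID}.
Every FD has a superkey on the left, so the relation is in BCNF.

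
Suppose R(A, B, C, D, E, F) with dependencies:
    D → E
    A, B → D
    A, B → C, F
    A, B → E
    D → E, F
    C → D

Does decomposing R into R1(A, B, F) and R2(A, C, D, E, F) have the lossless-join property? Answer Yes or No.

Common attributes: {A, F}; their closure is {A, F}.
Neither R1 nor R2 is contained in that closure, so the decomposition is lossy.

No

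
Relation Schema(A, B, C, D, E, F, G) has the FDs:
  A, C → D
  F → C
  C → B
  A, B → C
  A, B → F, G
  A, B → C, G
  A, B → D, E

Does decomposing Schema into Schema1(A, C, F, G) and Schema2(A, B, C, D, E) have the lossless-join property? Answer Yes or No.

Yes

Schema1 ∩ Schema2 = {A, C}; its closure under F is {A, B, C, D, E, F, G}.
Schema1 is contained in that closure, so Schema1 ∩ Schema2 → Schema1 holds and the join is lossless.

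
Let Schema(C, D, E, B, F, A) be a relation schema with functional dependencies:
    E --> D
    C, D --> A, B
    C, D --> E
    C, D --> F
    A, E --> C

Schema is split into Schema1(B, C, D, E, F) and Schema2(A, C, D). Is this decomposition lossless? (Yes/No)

Yes

Common attributes: {C, D}; their closure is {A, B, C, D, E, F}.
Since Schema1 ⊆ {A, B, C, D, E, F}, the intersection is a superkey of Schema1; the decomposition is lossless.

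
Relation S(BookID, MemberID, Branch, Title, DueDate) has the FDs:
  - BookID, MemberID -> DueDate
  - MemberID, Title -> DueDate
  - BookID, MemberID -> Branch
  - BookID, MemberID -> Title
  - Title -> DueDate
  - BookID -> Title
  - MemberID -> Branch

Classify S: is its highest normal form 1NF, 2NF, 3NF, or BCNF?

Candidate key: {BookID, MemberID}. Prime attributes: {BookID, MemberID}.
For MemberID, Title -> DueDate we have {MemberID, Title}⁺ = {Branch, DueDate, MemberID, Title}; {MemberID, Title} is not a superkey, so BCNF fails.
MemberID, Title -> DueDate determines the non-prime attribute {DueDate} from a non-superkey — 3NF is violated.
The proper key subset {BookID} of {BookID, MemberID} determines non-prime {DueDate, Title}, so the relation is not even in 2NF.

1NF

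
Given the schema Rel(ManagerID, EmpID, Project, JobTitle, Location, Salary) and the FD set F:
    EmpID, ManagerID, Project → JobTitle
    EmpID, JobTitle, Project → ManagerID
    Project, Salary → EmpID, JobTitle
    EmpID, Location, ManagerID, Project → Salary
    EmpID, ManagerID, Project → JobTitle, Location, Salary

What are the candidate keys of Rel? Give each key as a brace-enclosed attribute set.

Attributes never on any right-hand side: {Project} — every candidate key must contain it.
{Project, Salary} is a candidate key since {Project, Salary}⁺ = {EmpID, JobTitle, Location, ManagerID, Project, Salary} covers every attribute.
{EmpID, JobTitle, Project} is a candidate key since {EmpID, JobTitle, Project}⁺ = {EmpID, JobTitle, Location, ManagerID, Project, Salary} covers every attribute.
{EmpID, ManagerID, Project} is a candidate key since {EmpID, ManagerID, Project}⁺ = {EmpID, JobTitle, Location, ManagerID, Project, Salary} covers every attribute.
No proper subset of any of these is a key, and no other minimal superkey exists.

{EmpID, JobTitle, Project}, {EmpID, ManagerID, Project}, {Project, Salary}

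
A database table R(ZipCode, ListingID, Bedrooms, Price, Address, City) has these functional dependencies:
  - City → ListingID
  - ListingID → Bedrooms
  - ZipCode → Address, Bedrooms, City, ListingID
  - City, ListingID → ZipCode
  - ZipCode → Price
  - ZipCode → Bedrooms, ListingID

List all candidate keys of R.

{City}⁺ = {Address, Bedrooms, City, ListingID, Price, ZipCode} — all of the relation — so {City} is a candidate key.
{ZipCode}⁺ = {Address, Bedrooms, City, ListingID, Price, ZipCode} — all of the relation — so {ZipCode} is a candidate key.
Any other superkey properly contains one of these, so there are no further candidate keys.

{City}, {ZipCode}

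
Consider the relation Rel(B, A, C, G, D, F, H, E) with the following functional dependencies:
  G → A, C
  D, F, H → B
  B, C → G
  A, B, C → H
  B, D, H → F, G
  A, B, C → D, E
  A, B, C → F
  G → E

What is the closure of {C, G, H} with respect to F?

{A, C, E, G, H}

Start with {C, G, H}.
G → A, C applies; add {A} → now {A, C, G, H}.
G → E applies; add {E} → now {A, C, E, G, H}.
No further FD applies.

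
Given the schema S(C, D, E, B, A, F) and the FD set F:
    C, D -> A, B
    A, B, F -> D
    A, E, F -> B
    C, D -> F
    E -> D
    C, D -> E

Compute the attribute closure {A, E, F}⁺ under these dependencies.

{A, B, D, E, F}

Start with {A, E, F}.
A, E, F -> B applies; add {B} → now {A, B, E, F}.
E -> D applies; add {D} → now {A, B, D, E, F}.
No further FD applies.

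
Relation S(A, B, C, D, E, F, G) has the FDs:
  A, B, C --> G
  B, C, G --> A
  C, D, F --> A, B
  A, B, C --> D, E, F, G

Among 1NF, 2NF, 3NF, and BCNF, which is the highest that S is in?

BCNF

Candidate keys: {A, B, C}, {B, C, G}, {C, D, F}. Prime attributes: {A, B, C, D, F, G}.
The left-hand side of every FD is a superkey, so BCNF is satisfied.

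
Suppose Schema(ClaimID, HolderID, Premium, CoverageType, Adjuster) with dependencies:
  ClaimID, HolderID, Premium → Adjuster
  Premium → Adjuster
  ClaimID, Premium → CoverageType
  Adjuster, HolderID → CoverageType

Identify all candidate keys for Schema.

No FD produces {ClaimID, HolderID, Premium}, so they must be in every candidate key.
{ClaimID, HolderID, Premium} is a candidate key since {ClaimID, HolderID, Premium}⁺ = {Adjuster, ClaimID, CoverageType, HolderID, Premium} covers every attribute.
Every other attribute set either contains this one or has a smaller closure.

{ClaimID, HolderID, Premium}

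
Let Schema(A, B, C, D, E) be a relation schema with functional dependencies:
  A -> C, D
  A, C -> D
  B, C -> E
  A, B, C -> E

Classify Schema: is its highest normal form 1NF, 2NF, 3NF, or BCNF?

1NF

Candidate key: {A, B}. Prime attributes: {A, B}.
For A -> C, D we have {A}⁺ = {A, C, D}; {A} is not a superkey, so BCNF fails.
A -> C, D has non-prime {C, D} on the right and a non-superkey on the left, so 3NF fails.
Since {A} ⊂ {A, B} and {A}⁺ ⊇ {C, D} with {C, D} non-prime, there is a partial dependency; 2NF fails.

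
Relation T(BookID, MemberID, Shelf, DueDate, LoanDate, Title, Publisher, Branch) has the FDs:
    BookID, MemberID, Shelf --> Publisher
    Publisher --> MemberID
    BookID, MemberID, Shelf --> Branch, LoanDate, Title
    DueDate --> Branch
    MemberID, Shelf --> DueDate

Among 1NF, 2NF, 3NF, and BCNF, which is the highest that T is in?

Candidate keys: {BookID, MemberID, Shelf}, {BookID, Publisher, Shelf}. Prime attributes: {BookID, MemberID, Publisher, Shelf}.
Publisher --> MemberID: {Publisher}⁺ = {MemberID, Publisher}, which is not all of the attributes, so the left side is not a superkey — BCNF is violated.
DueDate --> Branch determines the non-prime attribute {Branch} from a non-superkey — 3NF is violated.
Since {MemberID, Shelf} ⊂ {BookID, MemberID, Shelf} and {MemberID, Shelf}⁺ ⊇ {Branch, DueDate} with {Branch, DueDate} non-prime, there is a partial dependency; 2NF fails.

1NF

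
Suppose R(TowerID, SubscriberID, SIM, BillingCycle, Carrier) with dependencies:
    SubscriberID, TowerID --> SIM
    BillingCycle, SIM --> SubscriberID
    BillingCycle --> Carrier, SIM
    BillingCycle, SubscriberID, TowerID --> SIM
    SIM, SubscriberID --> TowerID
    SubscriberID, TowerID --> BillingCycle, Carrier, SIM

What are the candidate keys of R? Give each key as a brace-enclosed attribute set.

{BillingCycle} is a candidate key since {BillingCycle}⁺ = {BillingCycle, Carrier, SIM, SubscriberID, TowerID} covers every attribute.
{SIM, SubscriberID} is a candidate key since {SIM, SubscriberID}⁺ = {BillingCycle, Carrier, SIM, SubscriberID, TowerID} covers every attribute.
{SubscriberID, TowerID} is a candidate key since {SubscriberID, TowerID}⁺ = {BillingCycle, Carrier, SIM, SubscriberID, TowerID} covers every attribute.
These are minimal and exhaustive — every other superkey contains one of them.

{BillingCycle}, {SIM, SubscriberID}, {SubscriberID, TowerID}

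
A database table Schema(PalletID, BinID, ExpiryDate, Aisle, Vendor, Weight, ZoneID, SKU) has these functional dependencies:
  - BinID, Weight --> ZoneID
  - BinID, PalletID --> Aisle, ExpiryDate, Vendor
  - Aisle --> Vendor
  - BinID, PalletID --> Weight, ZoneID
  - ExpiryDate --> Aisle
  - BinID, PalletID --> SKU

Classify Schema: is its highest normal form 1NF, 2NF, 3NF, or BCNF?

2NF

Candidate key: {BinID, PalletID}. Prime attributes: {BinID, PalletID}.
BinID, Weight --> ZoneID breaks BCNF: {BinID, Weight}⁺ = {BinID, Weight, ZoneID}, so {BinID, Weight} is not a superkey.
BinID, Weight --> ZoneID determines the non-prime attribute {ZoneID} from a non-superkey — 3NF is violated.
No proper subset of a key has a non-prime attribute in its closure, so there is no partial dependency; 2NF holds.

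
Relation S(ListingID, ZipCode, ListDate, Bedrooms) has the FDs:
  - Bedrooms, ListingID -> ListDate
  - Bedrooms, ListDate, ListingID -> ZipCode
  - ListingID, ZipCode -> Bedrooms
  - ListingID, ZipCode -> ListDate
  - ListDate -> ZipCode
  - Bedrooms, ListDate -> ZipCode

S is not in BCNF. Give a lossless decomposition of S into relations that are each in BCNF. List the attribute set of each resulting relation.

{Bedrooms, ListDate, ListingID}; {ListDate, ZipCode}

Candidate keys of the original relation: {Bedrooms, ListingID}, {ListDate, ListingID}, {ListingID, ZipCode}.
{Bedrooms, ListDate, ListingID, ZipCode}: {ListDate} determines {ListDate, ZipCode} here but is not a superkey — split on ListDate -> ZipCode, giving {ListDate, ZipCode} and {Bedrooms, ListDate, ListingID}.
{ListDate, ZipCode} is in BCNF.
{Bedrooms, ListDate, ListingID} is in BCNF.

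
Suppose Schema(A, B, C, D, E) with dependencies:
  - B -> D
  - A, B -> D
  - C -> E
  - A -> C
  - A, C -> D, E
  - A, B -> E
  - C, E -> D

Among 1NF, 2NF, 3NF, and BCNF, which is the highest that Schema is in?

Candidate key: {A, B}. Prime attributes: {A, B}.
B -> D breaks BCNF: {B}⁺ = {B, D}, so {B} is not a superkey.
B -> D determines the non-prime attribute {D} from a non-superkey — 3NF is violated.
Since {A} ⊂ {A, B} and {A}⁺ ⊇ {C, D, E} with {C, D, E} non-prime, there is a partial dependency; 2NF fails.

1NF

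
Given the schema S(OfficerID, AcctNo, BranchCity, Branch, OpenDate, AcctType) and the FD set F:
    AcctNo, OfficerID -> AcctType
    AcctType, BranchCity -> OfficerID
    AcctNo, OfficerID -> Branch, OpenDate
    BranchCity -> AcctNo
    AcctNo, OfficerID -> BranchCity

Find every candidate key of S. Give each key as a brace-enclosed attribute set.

{AcctNo, OfficerID}⁺ = {AcctNo, AcctType, Branch, BranchCity, OfficerID, OpenDate}, which is every attribute, so {AcctNo, OfficerID} is a candidate key.
{AcctType, BranchCity}⁺ = {AcctNo, AcctType, Branch, BranchCity, OfficerID, OpenDate}, which is every attribute, so {AcctType, BranchCity} is a candidate key.
{BranchCity, OfficerID}⁺ = {AcctNo, AcctType, Branch, BranchCity, OfficerID, OpenDate}, which is every attribute, so {BranchCity, OfficerID} is a candidate key.
Any other superkey properly contains one of these, so there are no further candidate keys.

{AcctNo, OfficerID}, {AcctType, BranchCity}, {BranchCity, OfficerID}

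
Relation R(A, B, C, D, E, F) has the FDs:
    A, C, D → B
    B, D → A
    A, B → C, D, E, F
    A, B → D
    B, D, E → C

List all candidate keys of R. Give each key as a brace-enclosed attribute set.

Closure of {A, B} is {A, B, C, D, E, F}, the whole schema; {A, B} is a candidate key.
Closure of {B, D} is {A, B, C, D, E, F}, the whole schema; {B, D} is a candidate key.
Closure of {A, C, D} is {A, B, C, D, E, F}, the whole schema; {A, C, D} is a candidate key.
These are minimal and exhaustive — every other superkey contains one of them.

{A, B}, {A, C, D}, {B, D}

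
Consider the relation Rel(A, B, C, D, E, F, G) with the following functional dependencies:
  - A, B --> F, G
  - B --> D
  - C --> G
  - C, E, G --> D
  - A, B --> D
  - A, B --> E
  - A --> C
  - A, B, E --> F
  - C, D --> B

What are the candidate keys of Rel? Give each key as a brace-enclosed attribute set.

{A, B}, {A, D}, {A, E}

Attributes never on any right-hand side: {A} — every candidate key must contain it.
Closure of {A, B} is {A, B, C, D, E, F, G}, the whole schema; {A, B} is a candidate key.
Closure of {A, D} is {A, B, C, D, E, F, G}, the whole schema; {A, D} is a candidate key.
Closure of {A, E} is {A, B, C, D, E, F, G}, the whole schema; {A, E} is a candidate key.
Any other superkey properly contains one of these, so there are no further candidate keys.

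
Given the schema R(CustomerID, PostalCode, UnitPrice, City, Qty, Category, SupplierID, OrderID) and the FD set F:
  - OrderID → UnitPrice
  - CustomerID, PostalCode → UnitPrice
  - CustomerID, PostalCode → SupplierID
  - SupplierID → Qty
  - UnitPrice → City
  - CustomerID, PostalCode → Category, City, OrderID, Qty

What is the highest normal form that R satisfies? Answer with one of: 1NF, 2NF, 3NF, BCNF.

2NF

Candidate key: {CustomerID, PostalCode}. Prime attributes: {CustomerID, PostalCode}.
OrderID → UnitPrice: {OrderID}⁺ = {City, OrderID, UnitPrice}, which is not all of the attributes, so the left side is not a superkey — BCNF is violated.
OrderID → UnitPrice has non-prime {UnitPrice} on the right and a non-superkey on the left, so 3NF fails.
No non-prime attribute depends on a proper subset of any candidate key, so 2NF holds.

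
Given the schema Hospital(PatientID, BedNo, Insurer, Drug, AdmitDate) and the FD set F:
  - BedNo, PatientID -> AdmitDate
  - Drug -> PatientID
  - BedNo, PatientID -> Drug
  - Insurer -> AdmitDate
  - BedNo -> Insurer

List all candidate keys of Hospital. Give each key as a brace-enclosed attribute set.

{BedNo, Drug}, {BedNo, PatientID}

{BedNo} never appears on the right of any FD, so every key must include it.
{BedNo, Drug}⁺ = {AdmitDate, BedNo, Drug, Insurer, PatientID}, which is every attribute, so {BedNo, Drug} is a candidate key.
{BedNo, PatientID}⁺ = {AdmitDate, BedNo, Drug, Insurer, PatientID}, which is every attribute, so {BedNo, PatientID} is a candidate key.
These are minimal and exhaustive — every other superkey contains one of them.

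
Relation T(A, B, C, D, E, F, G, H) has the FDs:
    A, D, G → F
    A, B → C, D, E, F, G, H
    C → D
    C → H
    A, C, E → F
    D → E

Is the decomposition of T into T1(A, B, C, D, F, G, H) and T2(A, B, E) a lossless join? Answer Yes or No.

Yes

Common attributes: {A, B}; their closure is {A, B, C, D, E, F, G, H}.
T1 is contained in that closure, so T1 ∩ T2 → T1 holds and the join is lossless.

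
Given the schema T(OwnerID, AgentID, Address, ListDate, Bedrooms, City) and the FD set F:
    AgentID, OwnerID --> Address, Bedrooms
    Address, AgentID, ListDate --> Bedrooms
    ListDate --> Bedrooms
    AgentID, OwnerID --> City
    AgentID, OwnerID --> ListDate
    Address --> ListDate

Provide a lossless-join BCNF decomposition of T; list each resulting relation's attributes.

Candidate key of the original relation: {AgentID, OwnerID}.
In {Address, AgentID, Bedrooms, City, ListDate, OwnerID}, {Address, AgentID, ListDate} is not a superkey ({Address, AgentID, ListDate}⁺ restricted to this set is {Address, AgentID, Bedrooms, ListDate}), so split on Address, AgentID, ListDate --> Bedrooms into {Address, AgentID, Bedrooms, ListDate} and {Address, AgentID, City, ListDate, OwnerID}.
In {Address, AgentID, Bedrooms, ListDate}, {ListDate} is not a superkey ({ListDate}⁺ restricted to this set is {Bedrooms, ListDate}), so split on ListDate --> Bedrooms into {Bedrooms, ListDate} and {Address, AgentID, ListDate}.
{Bedrooms, ListDate}: every determinant is a superkey — BCNF.
In {Address, AgentID, ListDate}, {Address} is not a superkey ({Address}⁺ restricted to this set is {Address, ListDate}), so split on Address --> ListDate into {Address, ListDate} and {Address, AgentID}.
{Address, ListDate}: every determinant is a superkey — BCNF.
{Address, AgentID}: every determinant is a superkey — BCNF.
In {Address, AgentID, City, ListDate, OwnerID}, {Address} is not a superkey ({Address}⁺ restricted to this set is {Address, ListDate}), so split on Address --> ListDate into {Address, ListDate} and {Address, AgentID, City, OwnerID}.
{Address, ListDate}: every determinant is a superkey — BCNF.
{Address, AgentID, City, OwnerID}: every determinant is a superkey — BCNF.

{Address, AgentID, City, OwnerID}; {Address, ListDate}; {Bedrooms, ListDate}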